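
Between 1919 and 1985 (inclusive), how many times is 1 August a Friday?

10

Track 1 August's weekday year by year (advancing +1, or +2 across a Feb 29):
  1919: Fri ✓  1920: Sun (+2)  1921: Mon (+1)  1922: Tue (+1)  1923: Wed (+1)
  1924: Fri (+2) ✓  1925: Sat (+1)  1926: Sun (+1)  1927: Mon (+1)  1928: Wed (+2)
  1929: Thu (+1)  1930: Fri (+1) ✓  1931: Sat (+1)  1932: Mon (+2)  … (39 more years) …
  1972: Tue (+2)  1973: Wed (+1)  1974: Thu (+1)  1975: Fri (+1) ✓  1976: Sun (+2)
  1977: Mon (+1)  1978: Tue (+1)  1979: Wed (+1)  1980: Fri (+2) ✓  1981: Sat (+1)
  1982: Sun (+1)  1983: Mon (+1)  1984: Wed (+2)  1985: Thu (+1)
Friday years: 1919, 1924, 1930, 1941, 1947, 1952, 1958, 1969, 1975, 1980 — 10 in total.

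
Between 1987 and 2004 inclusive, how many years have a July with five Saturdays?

8

July has 31 days; it has five Saturdays when Saturday falls among the first (month-length − 28) days — i.e. when July 1 is one of Saturday/Friday/Thursday.
July 1 by year: 1987:Wed 1988:Fri✓ 1989:Sat✓ 1990:Sun 1991:Mon 1992:Wed 1993:Thu✓ 1994:Fri✓ 1995:Sat✓ 1996:Mon 1997:Tue 1998:Wed 1999:Thu✓ 2000:Sat✓ 2001:Sun 2002:Mon 2003:Tue 2004:Thu✓
Years with five Saturdays: 1988, 1989, 1993, 1994, 1995, 1999, 2000, 2004 → 8.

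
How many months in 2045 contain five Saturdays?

A month of length L has five Saturdays iff its first Saturday is on day ≤ L−28 (so day 1–3 in a 31-day month, 1–2 in a 30-day month, day 1 in a leap February).
Checking each month of 2045: Jan starts Sun (31d); Feb starts Wed (28d); Mar starts Wed (31d); Apr starts Sat (30d) ✓; May starts Mon (31d); Jun starts Thu (30d); Jul starts Sat (31d) ✓; Aug starts Tue (31d); Sep starts Fri (30d) ✓; Oct starts Sun (31d); Nov starts Wed (30d); Dec starts Fri (31d) ✓.
Five-Saturday months: April, July, September, December → 4.

4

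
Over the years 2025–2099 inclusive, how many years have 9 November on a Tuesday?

Track 9 November's weekday year by year (advancing +1, or +2 across a Feb 29):
  2025: Sun  2026: Mon (+1)  2027: Tue (+1) ✓  2028: Thu (+2)  2029: Fri (+1)
  2030: Sat (+1)  2031: Sun (+1)  2032: Tue (+2) ✓  2033: Wed (+1)  2034: Thu (+1)
  2035: Fri (+1)  2036: Sun (+2)  2037: Mon (+1)  2038: Tue (+1) ✓  … (47 more years) …
  2086: Sat (+1)  2087: Sun (+1)  2088: Tue (+2) ✓  2089: Wed (+1)  2090: Thu (+1)
  2091: Fri (+1)  2092: Sun (+2)  2093: Mon (+1)  2094: Tue (+1) ✓  2095: Wed (+1)
  2096: Fri (+2)  2097: Sat (+1)  2098: Sun (+1)  2099: Mon (+1)
Tuesday years: 2027, 2032, 2038, 2049, 2055, 2060, 2066, 2077, 2083, 2088, 2094 — 11 in total.

11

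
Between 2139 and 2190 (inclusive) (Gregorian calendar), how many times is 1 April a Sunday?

Track 1 April's weekday year by year (advancing +1, or +2 across a Feb 29):
  2139: Wed  2140: Fri (+2)  2141: Sat (+1)  2142: Sun (+1) ✓  2143: Mon (+1)
  2144: Wed (+2)  2145: Thu (+1)  2146: Fri (+1)  2147: Sat (+1)  2148: Mon (+2)
  2149: Tue (+1)  2150: Wed (+1)  2151: Thu (+1)  2152: Sat (+2)  … (24 more years) …
  2177: Tue (+1)  2178: Wed (+1)  2179: Thu (+1)  2180: Sat (+2)  2181: Sun (+1) ✓
  2182: Mon (+1)  2183: Tue (+1)  2184: Thu (+2)  2185: Fri (+1)  2186: Sat (+1)
  2187: Sun (+1) ✓  2188: Tue (+2)  2189: Wed (+1)  2190: Thu (+1)
Sunday years: 2142, 2153, 2159, 2164, 2170, 2181, 2187 — 7 in total.

7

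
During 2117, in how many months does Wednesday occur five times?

4

A month of length L has five Wednesdays iff its first Wednesday is on day ≤ L−28 (so day 1–3 in a 31-day month, 1–2 in a 30-day month, day 1 in a leap February).
Checking each month of 2117: Jan starts Fri (31d); Feb starts Mon (28d); Mar starts Mon (31d) ✓; Apr starts Thu (30d); May starts Sat (31d); Jun starts Tue (30d) ✓; Jul starts Thu (31d); Aug starts Sun (31d); Sep starts Wed (30d) ✓; Oct starts Fri (31d); Nov starts Mon (30d); Dec starts Wed (31d) ✓.
Five-Wednesday months: March, June, September, December → 4.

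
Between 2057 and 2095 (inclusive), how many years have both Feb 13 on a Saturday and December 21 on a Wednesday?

Check each year's weekday for Feb 13 and December 21:
  2057: Tue/Fri  2058: Wed/Sat  2059: Thu/Sun  2060: Fri/Tue  2061: Sun/Wed  2062: Mon/Thu  2063: Tue/Fri  2064: Wed/Sun  2065: Fri/Mon  2066: Sat/Tue  2067: Sun/Wed  2068: Mon/Fri  2069: Wed/Sat  2070: Thu/Sun  …(11 more)…  2082: Fri/Mon  2083: Sat/Tue  2084: Sun/Thu  2085: Tue/Fri  2086: Wed/Sat  2087: Thu/Sun  2088: Fri/Tue  2089: Sun/Wed  2090: Mon/Thu  2091: Tue/Fri  2092: Wed/Sun  2093: Fri/Mon  2094: Sat/Tue  2095: Sun/Wed
Both conditions hold in: 2072 — 1.

1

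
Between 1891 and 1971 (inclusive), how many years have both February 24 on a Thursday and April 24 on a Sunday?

Check each year's weekday for February 24 and April 24:
  1891: Tue/Fri  1892: Wed/Sun  1893: Fri/Mon  1894: Sat/Tue  1895: Sun/Wed  1896: Mon/Fri  1897: Wed/Sat  1898: Thu/Sun ✓  1899: Fri/Mon  1900: Sat/Tue  1901: Sun/Wed  1902: Mon/Thu  1903: Tue/Fri  1904: Wed/Sun  …(53 more)…  1958: Mon/Thu  1959: Tue/Fri  1960: Wed/Sun  1961: Fri/Mon  1962: Sat/Tue  1963: Sun/Wed  1964: Mon/Fri  1965: Wed/Sat  1966: Thu/Sun ✓  1967: Fri/Mon  1968: Sat/Wed  1969: Mon/Thu  1970: Tue/Fri  1971: Wed/Sat
Both conditions hold in: 1898, 1910, 1921, 1927, 1938, 1949, 1955, 1966 — 8.

8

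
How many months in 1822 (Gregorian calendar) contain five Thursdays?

4

A month of length L has five Thursdays iff its first Thursday is on day ≤ L−28 (so day 1–3 in a 31-day month, 1–2 in a 30-day month, day 1 in a leap February).
Checking each month of 1822: Jan starts Tue (31d) ✓; Feb starts Fri (28d); Mar starts Fri (31d); Apr starts Mon (30d); May starts Wed (31d) ✓; Jun starts Sat (30d); Jul starts Mon (31d); Aug starts Thu (31d) ✓; Sep starts Sun (30d); Oct starts Tue (31d) ✓; Nov starts Fri (30d); Dec starts Sun (31d).
Five-Thursday months: January, May, August, October → 4.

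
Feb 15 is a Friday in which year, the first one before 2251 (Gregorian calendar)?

2250

From one year to the next, a fixed date's weekday advances by 1, or by 2 when a Feb 29 lies between the two dates.
2251: February 15 is Saturday.
2250: Friday (−1)
Feb 15 falls on a Friday in 2250.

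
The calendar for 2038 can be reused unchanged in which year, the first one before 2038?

Two years share a calendar iff Jan 1 falls on the same weekday and both are leap or both are common. 2038: Jan 1 is Friday, common year.
2037: Jan 1 Thursday, common
2036: Jan 1 Tuesday, leap
2035: Jan 1 Monday, common
2034: Jan 1 Sunday, common
2033: Jan 1 Saturday, common
2032: Jan 1 Thursday, leap
2031: Jan 1 Wednesday, common
2030: Jan 1 Tuesday, common
2029: Jan 1 Monday, common
2028: Jan 1 Saturday, leap
2027: Jan 1 Friday, common
2027 matches on both conditions.

2027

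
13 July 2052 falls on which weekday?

Saturday

January 1, 2052 is a Monday.
July 13 is day 195 of the year, i.e. 194 days after Jan 1.
194 mod 7 = 5, so advance 5 weekdays from Monday: Saturday.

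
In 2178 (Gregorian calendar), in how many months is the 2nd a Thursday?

2

Check the 2nd of each month of 2178: Jan 2: Fri, Feb 2: Mon, Mar 2: Mon, Apr 2: Thu, May 2: Sat, Jun 2: Tue, Jul 2: Thu, Aug 2: Sun, Sep 2: Wed, Oct 2: Fri, Nov 2: Mon, Dec 2: Wed.
Thursday occurs in April, July — 2 months.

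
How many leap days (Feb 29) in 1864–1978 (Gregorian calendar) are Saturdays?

Leap years in 1864–1978: 28 of them.
Feb 29 weekday advances by 5 (mod 7) from one leap year to the next four years later (or differs when a century non-leap intervenes).
Leap-day weekdays: 1864:Mon 1868:Sat✓ 1872:Thu 1876:Tue 1880:Sun 1884:Fri 1888:Wed 1892:Mon 1896:Sat✓ 1904:Mon 1908:Sat✓ 1912:Thu 1916:Tue 1920:Sun 1924:Fri 1928:Wed 1932:Mon 1936:Sat✓ 1940:Thu 1944:Tue 1948:Sun 1952:Fri 1956:Wed 1960:Mon 1964:Sat✓ 1968:Thu 1972:Tue 1976:Sun
Saturday: 1868, 1896, 1908, 1936, 1964 → 5.

5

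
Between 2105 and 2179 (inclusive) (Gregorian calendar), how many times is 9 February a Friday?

10

Track 9 February's weekday year by year (advancing +1, or +2 across a Feb 29):
  2105: Mon  2106: Tue (+1)  2107: Wed (+1)  2108: Thu (+1)  2109: Sat (+2)
  2110: Sun (+1)  2111: Mon (+1)  2112: Tue (+1)  2113: Thu (+2)  2114: Fri (+1) ✓
  2115: Sat (+1)  2116: Sun (+1)  2117: Tue (+2)  2118: Wed (+1)  … (47 more years) …
  2166: Sun (+1)  2167: Mon (+1)  2168: Tue (+1)  2169: Thu (+2)  2170: Fri (+1) ✓
  2171: Sat (+1)  2172: Sun (+1)  2173: Tue (+2)  2174: Wed (+1)  2175: Thu (+1)
  2176: Fri (+1) ✓  2177: Sun (+2)  2178: Mon (+1)  2179: Tue (+1)
Friday years: 2114, 2120, 2125, 2131, 2142, 2148, 2153, 2159, 2170, 2176 — 10 in total.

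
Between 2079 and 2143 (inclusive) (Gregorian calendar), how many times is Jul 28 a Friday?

Track Jul 28's weekday year by year (advancing +1, or +2 across a Feb 29):
  2079: Fri ✓  2080: Sun (+2)  2081: Mon (+1)  2082: Tue (+1)  2083: Wed (+1)
  2084: Fri (+2) ✓  2085: Sat (+1)  2086: Sun (+1)  2087: Mon (+1)  2088: Wed (+2)
  2089: Thu (+1)  2090: Fri (+1) ✓  2091: Sat (+1)  2092: Mon (+2)  … (37 more years) …
  2130: Fri (+1) ✓  2131: Sat (+1)  2132: Mon (+2)  2133: Tue (+1)  2134: Wed (+1)
  2135: Thu (+1)  2136: Sat (+2)  2137: Sun (+1)  2138: Mon (+1)  2139: Tue (+1)
  2140: Thu (+2)  2141: Fri (+1) ✓  2142: Sat (+1)  2143: Sun (+1)
Friday years: 2079, 2084, 2090, 2102, 2113, 2119, 2124, 2130, 2141 — 9 in total.

9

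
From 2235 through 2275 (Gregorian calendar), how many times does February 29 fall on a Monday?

2

Leap years in 2235–2275: 10 of them.
Feb 29 weekday advances by 5 (mod 7) from one leap year to the next four years later (or differs when a century non-leap intervenes).
Leap-day weekdays: 2236:Mon✓ 2240:Sat 2244:Thu 2248:Tue 2252:Sun 2256:Fri 2260:Wed 2264:Mon✓ 2268:Sat 2272:Thu
Monday: 2236, 2264 → 2.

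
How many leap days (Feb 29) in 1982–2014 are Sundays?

1

Leap years in 1982–2014: 8 of them.
Feb 29 weekday advances by 5 (mod 7) from one leap year to the next four years later (or differs when a century non-leap intervenes).
Leap-day weekdays: 1984:Wed 1988:Mon 1992:Sat 1996:Thu 2000:Tue 2004:Sun✓ 2008:Fri 2012:Wed
Sunday: 2004 → 1.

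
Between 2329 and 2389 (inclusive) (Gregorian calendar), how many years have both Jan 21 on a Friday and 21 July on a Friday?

Check each year's weekday for Jan 21 and 21 July:
  2329: Mon/Sun  2330: Tue/Mon  2331: Wed/Tue  2332: Thu/Thu  2333: Sat/Fri  2334: Sun/Sat  2335: Mon/Sun  2336: Tue/Tue  2337: Thu/Wed  2338: Fri/Thu  2339: Sat/Fri  2340: Sun/Sun  2341: Tue/Mon  2342: Wed/Tue  …(33 more)…  2376: Wed/Wed  2377: Fri/Thu  2378: Sat/Fri  2379: Sun/Sat  2380: Mon/Mon  2381: Wed/Tue  2382: Thu/Wed  2383: Fri/Thu  2384: Sat/Sat  2385: Mon/Sun  2386: Tue/Mon  2387: Wed/Tue  2388: Thu/Thu  2389: Sat/Fri
Both conditions hold in: 2344, 2372 — 2.

2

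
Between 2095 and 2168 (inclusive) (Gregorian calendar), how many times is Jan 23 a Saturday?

Track Jan 23's weekday year by year (advancing +1, or +2 across a Feb 29):
  2095: Sun  2096: Mon (+1)  2097: Wed (+2)  2098: Thu (+1)  2099: Fri (+1)
  2100: Sat (+1) ✓  2101: Sun (+1)  2102: Mon (+1)  2103: Tue (+1)  2104: Wed (+1)
  2105: Fri (+2)  2106: Sat (+1) ✓  2107: Sun (+1)  2108: Mon (+1)  … (46 more years) …
  2155: Thu (+1)  2156: Fri (+1)  2157: Sun (+2)  2158: Mon (+1)  2159: Tue (+1)
  2160: Wed (+1)  2161: Fri (+2)  2162: Sat (+1) ✓  2163: Sun (+1)  2164: Mon (+1)
  2165: Wed (+2)  2166: Thu (+1)  2167: Fri (+1)  2168: Sat (+1) ✓
Saturday years: 2100, 2106, 2112, 2117, 2123, 2134, 2140, 2145, 2151, 2162, 2168 — 11 in total.

11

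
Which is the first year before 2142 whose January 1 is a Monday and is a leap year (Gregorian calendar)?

2120

Jan 1 advances by 2 weekdays after a leap year and by 1 after a common year.
2142: Jan 1 is Monday.
2141: Sunday
2140: Friday (leap)
2139: Thursday
2138: Wednesday
2137: Tuesday
2136: Sunday (leap)
2135: Saturday
2134: Friday
2133: Thursday
2132: Tuesday (leap)
2131: Monday
2130: Sunday
2129: Saturday
2128: Thursday (leap)
2127: Wednesday
2126: Tuesday
2125: Monday
2124: Saturday (leap)
2123: Friday
2122: Thursday
2121: Wednesday
2120: Monday (leap)
2120 begins on a Monday and is a leap year.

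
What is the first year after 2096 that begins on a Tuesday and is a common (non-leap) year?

Jan 1 advances by 2 weekdays after a leap year and by 1 after a common year.
2096: Jan 1 is Sunday (leap).
2097: Tuesday
2097 begins on a Tuesday and is a common year.

2097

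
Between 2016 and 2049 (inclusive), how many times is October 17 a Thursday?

5

Track October 17's weekday year by year (advancing +1, or +2 across a Feb 29):
  2016: Mon  2017: Tue (+1)  2018: Wed (+1)  2019: Thu (+1) ✓  2020: Sat (+2)
  2021: Sun (+1)  2022: Mon (+1)  2023: Tue (+1)  2024: Thu (+2) ✓  2025: Fri (+1)
  2026: Sat (+1)  2027: Sun (+1)  2028: Tue (+2)  2029: Wed (+1)  … (6 more years) …
  2036: Fri (+2)  2037: Sat (+1)  2038: Sun (+1)  2039: Mon (+1)  2040: Wed (+2)
  2041: Thu (+1) ✓  2042: Fri (+1)  2043: Sat (+1)  2044: Mon (+2)  2045: Tue (+1)
  2046: Wed (+1)  2047: Thu (+1) ✓  2048: Sat (+2)  2049: Sun (+1)
Thursday years: 2019, 2024, 2030, 2041, 2047 — 5 in total.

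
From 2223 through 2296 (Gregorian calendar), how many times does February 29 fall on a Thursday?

2

Leap years in 2223–2296: 19 of them.
Feb 29 weekday advances by 5 (mod 7) from one leap year to the next four years later (or differs when a century non-leap intervenes).
Leap-day weekdays: 2224:Sun 2228:Fri 2232:Wed 2236:Mon 2240:Sat 2244:Thu✓ 2248:Tue 2252:Sun 2256:Fri 2260:Wed 2264:Mon 2268:Sat 2272:Thu✓ 2276:Tue 2280:Sun 2284:Fri 2288:Wed 2292:Mon 2296:Sat
Thursday: 2244, 2272 → 2.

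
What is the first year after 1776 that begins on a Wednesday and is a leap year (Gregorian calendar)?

1812

Jan 1 advances by 2 weekdays after a leap year and by 1 after a common year.
1776: Jan 1 is Monday (leap).
1777: Wednesday
1778: Thursday
1779: Friday
1780: Saturday (leap)
1781: Monday
1782: Tuesday
1783: Wednesday
1784: Thursday (leap)
1785: Saturday
1786: Sunday
1787: Monday
1788: Tuesday (leap)
1789: Thursday
1790: Friday
1791: Saturday
1792: Sunday (leap)
1793: Tuesday
1794: Wednesday
1795: Thursday
1796: Friday (leap)
1797: Sunday
1798: Monday
1799: Tuesday
1800: Wednesday
1801: Thursday
1802: Friday
1803: Saturday
1804: Sunday (leap)
1805: Tuesday
1806: Wednesday
1807: Thursday
1808: Friday (leap)
1809: Sunday
1810: Monday
1811: Tuesday
1812: Wednesday (leap)
1812 begins on a Wednesday and is a leap year.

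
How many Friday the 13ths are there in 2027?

Check the 13th of each month of 2027: Jan 13: Wed, Feb 13: Sat, Mar 13: Sat, Apr 13: Tue, May 13: Thu, Jun 13: Sun, Jul 13: Tue, Aug 13: Fri, Sep 13: Mon, Oct 13: Wed, Nov 13: Sat, Dec 13: Mon.
Friday occurs in August — 1 month.

1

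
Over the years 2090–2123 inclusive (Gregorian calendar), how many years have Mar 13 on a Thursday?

5

Track Mar 13's weekday year by year (advancing +1, or +2 across a Feb 29):
  2090: Mon  2091: Tue (+1)  2092: Thu (+2) ✓  2093: Fri (+1)  2094: Sat (+1)
  2095: Sun (+1)  2096: Tue (+2)  2097: Wed (+1)  2098: Thu (+1) ✓  2099: Fri (+1)
  2100: Sat (+1)  2101: Sun (+1)  2102: Mon (+1)  2103: Tue (+1)  … (6 more years) …
  2110: Thu (+1) ✓  2111: Fri (+1)  2112: Sun (+2)  2113: Mon (+1)  2114: Tue (+1)
  2115: Wed (+1)  2116: Fri (+2)  2117: Sat (+1)  2118: Sun (+1)  2119: Mon (+1)
  2120: Wed (+2)  2121: Thu (+1) ✓  2122: Fri (+1)  2123: Sat (+1)
Thursday years: 2092, 2098, 2104, 2110, 2121 — 5 in total.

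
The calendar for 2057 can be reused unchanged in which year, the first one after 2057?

Two years share a calendar iff Jan 1 falls on the same weekday and both are leap or both are common. 2057: Jan 1 is Monday, common year.
2058: Jan 1 Tuesday, common
2059: Jan 1 Wednesday, common
2060: Jan 1 Thursday, leap
2061: Jan 1 Saturday, common
2062: Jan 1 Sunday, common
2063: Jan 1 Monday, common
2063 matches on both conditions.

2063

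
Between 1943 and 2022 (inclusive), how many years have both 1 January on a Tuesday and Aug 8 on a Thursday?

9

Check each year's weekday for 1 January and Aug 8:
  1943: Fri/Sun  1944: Sat/Tue  1945: Mon/Wed  1946: Tue/Thu ✓  1947: Wed/Fri  1948: Thu/Sun  1949: Sat/Mon  1950: Sun/Tue  1951: Mon/Wed  1952: Tue/Fri  1953: Thu/Sat  1954: Fri/Sun  1955: Sat/Mon  1956: Sun/Wed  …(52 more)…  2009: Thu/Sat  2010: Fri/Sun  2011: Sat/Mon  2012: Sun/Wed  2013: Tue/Thu ✓  2014: Wed/Fri  2015: Thu/Sat  2016: Fri/Mon  2017: Sun/Tue  2018: Mon/Wed  2019: Tue/Thu ✓  2020: Wed/Sat  2021: Fri/Sun  2022: Sat/Mon
Both conditions hold in: 1946, 1957, 1963, 1974, 1985, 1991, 2002, 2013, 2019 — 9.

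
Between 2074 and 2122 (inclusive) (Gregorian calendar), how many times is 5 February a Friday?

Track 5 February's weekday year by year (advancing +1, or +2 across a Feb 29):
  2074: Mon  2075: Tue (+1)  2076: Wed (+1)  2077: Fri (+2) ✓  2078: Sat (+1)
  2079: Sun (+1)  2080: Mon (+1)  2081: Wed (+2)  2082: Thu (+1)  2083: Fri (+1) ✓
  2084: Sat (+1)  2085: Mon (+2)  2086: Tue (+1)  2087: Wed (+1)  … (21 more years) …
  2109: Tue (+2)  2110: Wed (+1)  2111: Thu (+1)  2112: Fri (+1) ✓  2113: Sun (+2)
  2114: Mon (+1)  2115: Tue (+1)  2116: Wed (+1)  2117: Fri (+2) ✓  2118: Sat (+1)
  2119: Sun (+1)  2120: Mon (+1)  2121: Wed (+2)  2122: Thu (+1)
Friday years: 2077, 2083, 2094, 2100, 2106, 2112, 2117 — 7 in total.

7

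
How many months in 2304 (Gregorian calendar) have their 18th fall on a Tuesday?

1

Check the 18th of each month of 2304: Jan 18: Mon, Feb 18: Thu, Mar 18: Fri, Apr 18: Mon, May 18: Wed, Jun 18: Sat, Jul 18: Mon, Aug 18: Thu, Sep 18: Sun, Oct 18: Tue, Nov 18: Fri, Dec 18: Sun.
Tuesday occurs in October — 1 month.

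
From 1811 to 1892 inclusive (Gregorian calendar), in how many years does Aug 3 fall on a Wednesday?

12

Track Aug 3's weekday year by year (advancing +1, or +2 across a Feb 29):
  1811: Sat  1812: Mon (+2)  1813: Tue (+1)  1814: Wed (+1) ✓  1815: Thu (+1)
  1816: Sat (+2)  1817: Sun (+1)  1818: Mon (+1)  1819: Tue (+1)  1820: Thu (+2)
  1821: Fri (+1)  1822: Sat (+1)  1823: Sun (+1)  1824: Tue (+2)  … (54 more years) …
  1879: Sun (+1)  1880: Tue (+2)  1881: Wed (+1) ✓  1882: Thu (+1)  1883: Fri (+1)
  1884: Sun (+2)  1885: Mon (+1)  1886: Tue (+1)  1887: Wed (+1) ✓  1888: Fri (+2)
  1889: Sat (+1)  1890: Sun (+1)  1891: Mon (+1)  1892: Wed (+2) ✓
Wednesday years: 1814, 1825, 1831, 1836, 1842, 1853, 1859, 1864, 1870, 1881, 1887, 1892 — 12 in total.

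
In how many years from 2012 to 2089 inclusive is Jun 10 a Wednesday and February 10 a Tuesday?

Check each year's weekday for Jun 10 and February 10:
  2012: Sun/Fri  2013: Mon/Sun  2014: Tue/Mon  2015: Wed/Tue ✓  2016: Fri/Wed  2017: Sat/Fri  2018: Sun/Sat  2019: Mon/Sun  2020: Wed/Mon  2021: Thu/Wed  2022: Fri/Thu  2023: Sat/Fri  2024: Mon/Sat  2025: Tue/Mon  …(50 more)…  2076: Wed/Mon  2077: Thu/Wed  2078: Fri/Thu  2079: Sat/Fri  2080: Mon/Sat  2081: Tue/Mon  2082: Wed/Tue ✓  2083: Thu/Wed  2084: Sat/Thu  2085: Sun/Sat  2086: Mon/Sun  2087: Tue/Mon  2088: Thu/Tue  2089: Fri/Thu
Both conditions hold in: 2015, 2026, 2037, 2043, 2054, 2065, 2071, 2082 — 8.

8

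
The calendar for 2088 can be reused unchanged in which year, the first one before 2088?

2060

Two years share a calendar iff Jan 1 falls on the same weekday and both are leap or both are common. 2088: Jan 1 is Thursday, leap year.
2087: Jan 1 Wednesday, common
2086: Jan 1 Tuesday, common
2085: Jan 1 Monday, common
2084: Jan 1 Saturday, leap
2083: Jan 1 Friday, common
2082: Jan 1 Thursday, common
2081: Jan 1 Wednesday, common
2080: Jan 1 Monday, leap
2079: Jan 1 Sunday, common
2078: Jan 1 Saturday, common
2077: Jan 1 Friday, common
2076: Jan 1 Wednesday, leap
2075: Jan 1 Tuesday, common
2074: Jan 1 Monday, common
2073: Jan 1 Sunday, common
2072: Jan 1 Friday, leap
2071: Jan 1 Thursday, common
2070: Jan 1 Wednesday, common
2069: Jan 1 Tuesday, common
2068: Jan 1 Sunday, leap
2067: Jan 1 Saturday, common
2066: Jan 1 Friday, common
2065: Jan 1 Thursday, common
2064: Jan 1 Tuesday, leap
2063: Jan 1 Monday, common
2062: Jan 1 Sunday, common
2061: Jan 1 Saturday, common
2060: Jan 1 Thursday, leap
2060 matches on both conditions.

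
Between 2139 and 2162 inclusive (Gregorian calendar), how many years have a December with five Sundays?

December has 31 days; it has five Sundays when Sunday falls among the first (month-length − 28) days — i.e. when December 1 is one of Sunday/Saturday/Friday.
December 1 by year: 2139:Tue 2140:Thu 2141:Fri✓ 2142:Sat✓ 2143:Sun✓ 2144:Tue 2145:Wed 2146:Thu 2147:Fri✓ 2148:Sun✓ 2149:Mon 2150:Tue 2151:Wed 2152:Fri✓ 2153:Sat✓ 2154:Sun✓ 2155:Mon 2156:Wed 2157:Thu 2158:Fri✓ 2159:Sat✓ 2160:Mon 2161:Tue 2162:Wed
Years with five Sundays: 2141, 2142, 2143, 2147, 2148, 2152, 2153, 2154, 2158, 2159 → 10.

10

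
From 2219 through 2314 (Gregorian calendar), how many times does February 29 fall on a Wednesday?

Leap years in 2219–2314: 23 of them.
Feb 29 weekday advances by 5 (mod 7) from one leap year to the next four years later (or differs when a century non-leap intervenes).
Leap-day weekdays: 2220:Tue 2224:Sun 2228:Fri 2232:Wed✓ 2236:Mon 2240:Sat 2244:Thu 2248:Tue 2252:Sun 2256:Fri 2260:Wed✓ 2264:Mon 2268:Sat 2272:Thu 2276:Tue 2280:Sun 2284:Fri 2288:Wed✓ 2292:Mon 2296:Sat 2304:Mon 2308:Sat 2312:Thu
Wednesday: 2232, 2260, 2288 → 3.

3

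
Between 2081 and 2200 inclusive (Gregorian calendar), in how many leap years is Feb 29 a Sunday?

Leap years in 2081–2200: 28 of them.
Feb 29 weekday advances by 5 (mod 7) from one leap year to the next four years later (or differs when a century non-leap intervenes).
Leap-day weekdays: 2084:Tue 2088:Sun✓ 2092:Fri 2096:Wed 2104:Fri 2108:Wed 2112:Mon 2116:Sat 2120:Thu 2124:Tue 2128:Sun✓ 2132:Fri 2136:Wed 2140:Mon 2144:Sat 2148:Thu 2152:Tue 2156:Sun✓ 2160:Fri 2164:Wed 2168:Mon 2172:Sat 2176:Thu 2180:Tue 2184:Sun✓ 2188:Fri 2192:Wed 2196:Mon
Sunday: 2088, 2128, 2156, 2184 → 4.

4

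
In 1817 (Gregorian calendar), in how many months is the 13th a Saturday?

2

Check the 13th of each month of 1817: Jan 13: Mon, Feb 13: Thu, Mar 13: Thu, Apr 13: Sun, May 13: Tue, Jun 13: Fri, Jul 13: Sun, Aug 13: Wed, Sep 13: Sat, Oct 13: Mon, Nov 13: Thu, Dec 13: Sat.
Saturday occurs in September, December — 2 months.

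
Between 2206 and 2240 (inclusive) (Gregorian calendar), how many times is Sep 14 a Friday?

5

Track Sep 14's weekday year by year (advancing +1, or +2 across a Feb 29):
  2206: Sun  2207: Mon (+1)  2208: Wed (+2)  2209: Thu (+1)  2210: Fri (+1) ✓
  2211: Sat (+1)  2212: Mon (+2)  2213: Tue (+1)  2214: Wed (+1)  2215: Thu (+1)
  2216: Sat (+2)  2217: Sun (+1)  2218: Mon (+1)  2219: Tue (+1)  … (7 more years) …
  2227: Fri (+1) ✓  2228: Sun (+2)  2229: Mon (+1)  2230: Tue (+1)  2231: Wed (+1)
  2232: Fri (+2) ✓  2233: Sat (+1)  2234: Sun (+1)  2235: Mon (+1)  2236: Wed (+2)
  2237: Thu (+1)  2238: Fri (+1) ✓  2239: Sat (+1)  2240: Mon (+2)
Friday years: 2210, 2221, 2227, 2232, 2238 — 5 in total.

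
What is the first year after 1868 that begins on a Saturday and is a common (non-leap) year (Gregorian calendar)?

1870

Jan 1 advances by 2 weekdays after a leap year and by 1 after a common year.
1868: Jan 1 is Wednesday (leap).
1869: Friday
1870: Saturday
1870 begins on a Saturday and is a common year.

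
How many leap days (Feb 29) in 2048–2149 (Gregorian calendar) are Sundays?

Leap years in 2048–2149: 25 of them.
Feb 29 weekday advances by 5 (mod 7) from one leap year to the next four years later (or differs when a century non-leap intervenes).
Leap-day weekdays: 2048:Sat 2052:Thu 2056:Tue 2060:Sun✓ 2064:Fri 2068:Wed 2072:Mon 2076:Sat 2080:Thu 2084:Tue 2088:Sun✓ 2092:Fri 2096:Wed 2104:Fri 2108:Wed 2112:Mon 2116:Sat 2120:Thu 2124:Tue 2128:Sun✓ 2132:Fri 2136:Wed 2140:Mon 2144:Sat 2148:Thu
Sunday: 2060, 2088, 2128 → 3.

3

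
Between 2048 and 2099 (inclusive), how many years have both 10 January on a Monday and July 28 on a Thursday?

Check each year's weekday for 10 January and July 28:
  2048: Fri/Tue  2049: Sun/Wed  2050: Mon/Thu ✓  2051: Tue/Fri  2052: Wed/Sun  2053: Fri/Mon  2054: Sat/Tue  2055: Sun/Wed  2056: Mon/Fri  2057: Wed/Sat  2058: Thu/Sun  2059: Fri/Mon  2060: Sat/Wed  2061: Mon/Thu ✓  …(24 more)…  2086: Thu/Sun  2087: Fri/Mon  2088: Sat/Wed  2089: Mon/Thu ✓  2090: Tue/Fri  2091: Wed/Sat  2092: Thu/Mon  2093: Sat/Tue  2094: Sun/Wed  2095: Mon/Thu ✓  2096: Tue/Sat  2097: Thu/Sun  2098: Fri/Mon  2099: Sat/Tue
Both conditions hold in: 2050, 2061, 2067, 2078, 2089, 2095 — 6.

6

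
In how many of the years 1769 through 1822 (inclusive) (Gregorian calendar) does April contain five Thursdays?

15

April has 30 days; it has five Thursdays when Thursday falls among the first (month-length − 28) days — i.e. when April 1 is one of Thursday/Wednesday.
April 1 by year: 1769:Sat 1770:Sun 1771:Mon 1772:Wed✓ 1773:Thu✓ 1774:Fri 1775:Sat 1776:Mon 1777:Tue 1778:Wed✓ 1779:Thu✓ 1780:Sat 1781:Sun 1782:Mon 1783:Tue …(24 more)… 1808:Fri 1809:Sat 1810:Sun 1811:Mon 1812:Wed✓ 1813:Thu✓ 1814:Fri 1815:Sat 1816:Mon 1817:Tue 1818:Wed✓ 1819:Thu✓ 1820:Sat 1821:Sun 1822:Mon
Years with five Thursdays: 1772, 1773, 1778, 1779, 1784, 1789, 1790, 1795, 1801, 1802, 1807, 1812, 1813, 1818, 1819 → 15.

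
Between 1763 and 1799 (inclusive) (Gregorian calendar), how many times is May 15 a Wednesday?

Track May 15's weekday year by year (advancing +1, or +2 across a Feb 29):
  1763: Sun  1764: Tue (+2)  1765: Wed (+1) ✓  1766: Thu (+1)  1767: Fri (+1)
  1768: Sun (+2)  1769: Mon (+1)  1770: Tue (+1)  1771: Wed (+1) ✓  1772: Fri (+2)
  1773: Sat (+1)  1774: Sun (+1)  1775: Mon (+1)  1776: Wed (+2) ✓  … (9 more years) …
  1786: Mon (+1)  1787: Tue (+1)  1788: Thu (+2)  1789: Fri (+1)  1790: Sat (+1)
  1791: Sun (+1)  1792: Tue (+2)  1793: Wed (+1) ✓  1794: Thu (+1)  1795: Fri (+1)
  1796: Sun (+2)  1797: Mon (+1)  1798: Tue (+1)  1799: Wed (+1) ✓
Wednesday years: 1765, 1771, 1776, 1782, 1793, 1799 — 6 in total.

6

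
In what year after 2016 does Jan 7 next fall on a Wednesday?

2026

From one year to the next, a fixed date's weekday advances by 1, or by 2 when a Feb 29 lies between the two dates.
2016: January 7 is Thursday.
2017: Saturday (+2)
2018: Sunday (+1)
2019: Monday (+1)
2020: Tuesday (+1)
2021: Thursday (+2)
2022: Friday (+1)
2023: Saturday (+1)
2024: Sunday (+1)
2025: Tuesday (+2)
2026: Wednesday (+1)
Jan 7 falls on a Wednesday in 2026.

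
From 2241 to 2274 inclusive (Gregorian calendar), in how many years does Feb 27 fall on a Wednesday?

4

Track Feb 27's weekday year by year (advancing +1, or +2 across a Feb 29):
  2241: Sat  2242: Sun (+1)  2243: Mon (+1)  2244: Tue (+1)  2245: Thu (+2)
  2246: Fri (+1)  2247: Sat (+1)  2248: Sun (+1)  2249: Tue (+2)  2250: Wed (+1) ✓
  2251: Thu (+1)  2252: Fri (+1)  2253: Sun (+2)  2254: Mon (+1)  … (6 more years) …
  2261: Wed (+2) ✓  2262: Thu (+1)  2263: Fri (+1)  2264: Sat (+1)  2265: Mon (+2)
  2266: Tue (+1)  2267: Wed (+1) ✓  2268: Thu (+1)  2269: Sat (+2)  2270: Sun (+1)
  2271: Mon (+1)  2272: Tue (+1)  2273: Thu (+2)  2274: Fri (+1)
Wednesday years: 2250, 2256, 2261, 2267 — 4 in total.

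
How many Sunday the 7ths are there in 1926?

3

Check the 7th of each month of 1926: Jan 7: Thu, Feb 7: Sun, Mar 7: Sun, Apr 7: Wed, May 7: Fri, Jun 7: Mon, Jul 7: Wed, Aug 7: Sat, Sep 7: Tue, Oct 7: Thu, Nov 7: Sun, Dec 7: Tue.
Sunday occurs in February, March, November — 3 months.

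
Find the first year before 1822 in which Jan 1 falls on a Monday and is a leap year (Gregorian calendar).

Jan 1 advances by 2 weekdays after a leap year and by 1 after a common year.
1822: Jan 1 is Tuesday.
1821: Monday
1820: Saturday (leap)
1819: Friday
1818: Thursday
1817: Wednesday
1816: Monday (leap)
1816 begins on a Monday and is a leap year.

1816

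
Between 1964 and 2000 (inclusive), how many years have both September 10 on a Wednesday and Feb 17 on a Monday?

Check each year's weekday for September 10 and Feb 17:
  1964: Thu/Mon  1965: Fri/Wed  1966: Sat/Thu  1967: Sun/Fri  1968: Tue/Sat  1969: Wed/Mon ✓  1970: Thu/Tue  1971: Fri/Wed  1972: Sun/Thu  1973: Mon/Sat  1974: Tue/Sun  1975: Wed/Mon ✓  1976: Fri/Tue  1977: Sat/Thu  …(9 more)…  1987: Thu/Tue  1988: Sat/Wed  1989: Sun/Fri  1990: Mon/Sat  1991: Tue/Sun  1992: Thu/Mon  1993: Fri/Wed  1994: Sat/Thu  1995: Sun/Fri  1996: Tue/Sat  1997: Wed/Mon ✓  1998: Thu/Tue  1999: Fri/Wed  2000: Sun/Thu
Both conditions hold in: 1969, 1975, 1986, 1997 — 4.

4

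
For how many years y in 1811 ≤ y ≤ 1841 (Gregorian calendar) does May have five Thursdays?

13

May has 31 days; it has five Thursdays when Thursday falls among the first (month-length − 28) days — i.e. when May 1 is one of Thursday/Wednesday/Tuesday.
May 1 by year: 1811:Wed✓ 1812:Fri 1813:Sat 1814:Sun 1815:Mon 1816:Wed✓ 1817:Thu✓ 1818:Fri 1819:Sat 1820:Mon 1821:Tue✓ 1822:Wed✓ 1823:Thu✓ 1824:Sat 1825:Sun 1826:Mon 1827:Tue✓ 1828:Thu✓ 1829:Fri 1830:Sat 1831:Sun 1832:Tue✓ 1833:Wed✓ 1834:Thu✓ 1835:Fri 1836:Sun 1837:Mon 1838:Tue✓ 1839:Wed✓ 1840:Fri 1841:Sat
Years with five Thursdays: 1811, 1816, 1817, 1821, 1822, 1823, 1827, 1828, 1832, 1833, 1834, 1838, 1839 → 13.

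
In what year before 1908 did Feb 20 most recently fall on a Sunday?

From one year to the next, a fixed date's weekday advances by 1, or by 2 when a Feb 29 lies between the two dates.
1908: February 20 is Thursday.
1907: Wednesday (−1)
1906: Tuesday (−1)
1905: Monday (−1)
1904: Saturday (−2)
1903: Friday (−1)
1902: Thursday (−1)
1901: Wednesday (−1)
1900: Tuesday (−1)
1899: Monday (−1)
1898: Sunday (−1)
Feb 20 falls on a Sunday in 1898.

1898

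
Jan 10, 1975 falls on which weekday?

January 1, 1975 is a Wednesday.
January 10 is day 10 of the year, i.e. 9 days after Jan 1.
9 mod 7 = 2, so advance 2 weekdays from Wednesday: Friday.

Friday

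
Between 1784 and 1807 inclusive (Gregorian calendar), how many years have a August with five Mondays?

11

August has 31 days; it has five Mondays when Monday falls among the first (month-length − 28) days — i.e. when August 1 is one of Monday/Sunday/Saturday.
August 1 by year: 1784:Sun✓ 1785:Mon✓ 1786:Tue 1787:Wed 1788:Fri 1789:Sat✓ 1790:Sun✓ 1791:Mon✓ 1792:Wed 1793:Thu 1794:Fri 1795:Sat✓ 1796:Mon✓ 1797:Tue 1798:Wed 1799:Thu 1800:Fri 1801:Sat✓ 1802:Sun✓ 1803:Mon✓ 1804:Wed 1805:Thu 1806:Fri 1807:Sat✓
Years with five Mondays: 1784, 1785, 1789, 1790, 1791, 1795, 1796, 1801, 1802, 1803, 1807 → 11.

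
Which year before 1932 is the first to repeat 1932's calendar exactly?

Two years share a calendar iff Jan 1 falls on the same weekday and both are leap or both are common. 1932: Jan 1 is Friday, leap year.
1931: Jan 1 Thursday, common
1930: Jan 1 Wednesday, common
1929: Jan 1 Tuesday, common
1928: Jan 1 Sunday, leap
1927: Jan 1 Saturday, common
1926: Jan 1 Friday, common
1925: Jan 1 Thursday, common
1924: Jan 1 Tuesday, leap
1923: Jan 1 Monday, common
1922: Jan 1 Sunday, common
1921: Jan 1 Saturday, common
1920: Jan 1 Thursday, leap
1919: Jan 1 Wednesday, common
1918: Jan 1 Tuesday, common
1917: Jan 1 Monday, common
1916: Jan 1 Saturday, leap
1915: Jan 1 Friday, common
1914: Jan 1 Thursday, common
1913: Jan 1 Wednesday, common
1912: Jan 1 Monday, leap
1911: Jan 1 Sunday, common
1910: Jan 1 Saturday, common
1909: Jan 1 Friday, common
1908: Jan 1 Wednesday, leap
1907: Jan 1 Tuesday, common
1906: Jan 1 Monday, common
1905: Jan 1 Sunday, common
1904: Jan 1 Friday, leap
1904 matches on both conditions.

1904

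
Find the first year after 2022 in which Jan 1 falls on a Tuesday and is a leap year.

Jan 1 advances by 2 weekdays after a leap year and by 1 after a common year.
2022: Jan 1 is Saturday.
2023: Sunday
2024: Monday (leap)
2025: Wednesday
2026: Thursday
2027: Friday
2028: Saturday (leap)
2029: Monday
2030: Tuesday
2031: Wednesday
2032: Thursday (leap)
2033: Saturday
2034: Sunday
2035: Monday
2036: Tuesday (leap)
2036 begins on a Tuesday and is a leap year.

2036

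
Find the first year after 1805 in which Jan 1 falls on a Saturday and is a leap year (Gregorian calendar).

Jan 1 advances by 2 weekdays after a leap year and by 1 after a common year.
1805: Jan 1 is Tuesday.
1806: Wednesday
1807: Thursday
1808: Friday (leap)
1809: Sunday
1810: Monday
1811: Tuesday
1812: Wednesday (leap)
1813: Friday
1814: Saturday
1815: Sunday
1816: Monday (leap)
1817: Wednesday
1818: Thursday
1819: Friday
1820: Saturday (leap)
1820 begins on a Saturday and is a leap year.

1820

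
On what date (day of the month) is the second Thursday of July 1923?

July 1, 1923 is a Sunday, so the first Thursday is the 5th.
The second Thursday is 5 + 7 = 12.

12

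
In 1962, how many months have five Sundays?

A month of length L has five Sundays iff its first Sunday is on day ≤ L−28 (so day 1–3 in a 31-day month, 1–2 in a 30-day month, day 1 in a leap February).
Checking each month of 1962: Jan starts Mon (31d); Feb starts Thu (28d); Mar starts Thu (31d); Apr starts Sun (30d) ✓; May starts Tue (31d); Jun starts Fri (30d); Jul starts Sun (31d) ✓; Aug starts Wed (31d); Sep starts Sat (30d) ✓; Oct starts Mon (31d); Nov starts Thu (30d); Dec starts Sat (31d) ✓.
Five-Sunday months: April, July, September, December → 4.

4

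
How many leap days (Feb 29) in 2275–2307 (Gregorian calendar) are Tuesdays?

1

Leap years in 2275–2307: 7 of them.
Feb 29 weekday advances by 5 (mod 7) from one leap year to the next four years later (or differs when a century non-leap intervenes).
Leap-day weekdays: 2276:Tue✓ 2280:Sun 2284:Fri 2288:Wed 2292:Mon 2296:Sat 2304:Mon
Tuesday: 2276 → 1.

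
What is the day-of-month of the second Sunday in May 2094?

May 1, 2094 is a Saturday, so the first Sunday is the 2nd.
The second Sunday is 2 + 7 = 9.

9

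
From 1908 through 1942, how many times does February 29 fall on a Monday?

Leap years in 1908–1942: 9 of them.
Feb 29 weekday advances by 5 (mod 7) from one leap year to the next four years later (or differs when a century non-leap intervenes).
Leap-day weekdays: 1908:Sat 1912:Thu 1916:Tue 1920:Sun 1924:Fri 1928:Wed 1932:Mon✓ 1936:Sat 1940:Thu
Monday: 1932 → 1.

1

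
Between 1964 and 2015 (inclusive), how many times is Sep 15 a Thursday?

Track Sep 15's weekday year by year (advancing +1, or +2 across a Feb 29):
  1964: Tue  1965: Wed (+1)  1966: Thu (+1) ✓  1967: Fri (+1)  1968: Sun (+2)
  1969: Mon (+1)  1970: Tue (+1)  1971: Wed (+1)  1972: Fri (+2)  1973: Sat (+1)
  1974: Sun (+1)  1975: Mon (+1)  1976: Wed (+2)  1977: Thu (+1) ✓  … (24 more years) …
  2002: Sun (+1)  2003: Mon (+1)  2004: Wed (+2)  2005: Thu (+1) ✓  2006: Fri (+1)
  2007: Sat (+1)  2008: Mon (+2)  2009: Tue (+1)  2010: Wed (+1)  2011: Thu (+1) ✓
  2012: Sat (+2)  2013: Sun (+1)  2014: Mon (+1)  2015: Tue (+1)
Thursday years: 1966, 1977, 1983, 1988, 1994, 2005, 2011 — 7 in total.

7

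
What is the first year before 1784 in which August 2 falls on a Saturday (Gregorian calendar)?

From one year to the next, a fixed date's weekday advances by 1, or by 2 when a Feb 29 lies between the two dates.
1784: August 2 is Monday.
1783: Saturday (−2)
August 2 falls on a Saturday in 1783.

1783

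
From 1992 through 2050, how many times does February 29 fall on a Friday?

Leap years in 1992–2050: 15 of them.
Feb 29 weekday advances by 5 (mod 7) from one leap year to the next four years later (or differs when a century non-leap intervenes).
Leap-day weekdays: 1992:Sat 1996:Thu 2000:Tue 2004:Sun 2008:Fri✓ 2012:Wed 2016:Mon 2020:Sat 2024:Thu 2028:Tue 2032:Sun 2036:Fri✓ 2040:Wed 2044:Mon 2048:Sat
Friday: 2008, 2036 → 2.

2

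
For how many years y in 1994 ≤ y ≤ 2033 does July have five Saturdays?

18

July has 31 days; it has five Saturdays when Saturday falls among the first (month-length − 28) days — i.e. when July 1 is one of Saturday/Friday/Thursday.
July 1 by year: 1994:Fri✓ 1995:Sat✓ 1996:Mon 1997:Tue 1998:Wed 1999:Thu✓ 2000:Sat✓ 2001:Sun 2002:Mon 2003:Tue 2004:Thu✓ 2005:Fri✓ 2006:Sat✓ 2007:Sun 2008:Tue …(10 more)… 2019:Mon 2020:Wed 2021:Thu✓ 2022:Fri✓ 2023:Sat✓ 2024:Mon 2025:Tue 2026:Wed 2027:Thu✓ 2028:Sat✓ 2029:Sun 2030:Mon 2031:Tue 2032:Thu✓ 2033:Fri✓
Years with five Saturdays: 1994, 1995, 1999, 2000, 2004, 2005, 2006, 2010, 2011, 2016, 2017, 2021, 2022, 2023, 2027, 2028, 2032, 2033 → 18.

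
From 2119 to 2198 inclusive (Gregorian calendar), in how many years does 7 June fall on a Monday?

11

Track 7 June's weekday year by year (advancing +1, or +2 across a Feb 29):
  2119: Wed  2120: Fri (+2)  2121: Sat (+1)  2122: Sun (+1)  2123: Mon (+1) ✓
  2124: Wed (+2)  2125: Thu (+1)  2126: Fri (+1)  2127: Sat (+1)  2128: Mon (+2) ✓
  2129: Tue (+1)  2130: Wed (+1)  2131: Thu (+1)  2132: Sat (+2)  … (52 more years) …
  2185: Tue (+1)  2186: Wed (+1)  2187: Thu (+1)  2188: Sat (+2)  2189: Sun (+1)
  2190: Mon (+1) ✓  2191: Tue (+1)  2192: Thu (+2)  2193: Fri (+1)  2194: Sat (+1)
  2195: Sun (+1)  2196: Tue (+2)  2197: Wed (+1)  2198: Thu (+1)
Monday years: 2123, 2128, 2134, 2145, 2151, 2156, 2162, 2173, 2179, 2184, 2190 — 11 in total.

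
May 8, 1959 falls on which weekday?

January 1, 1959 is a Thursday.
May 8 is day 128 of the year, i.e. 127 days after Jan 1.
127 mod 7 = 1, so advance 1 weekday from Thursday: Friday.

Friday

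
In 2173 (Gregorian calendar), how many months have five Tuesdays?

4

A month of length L has five Tuesdays iff its first Tuesday is on day ≤ L−28 (so day 1–3 in a 31-day month, 1–2 in a 30-day month, day 1 in a leap February).
Checking each month of 2173: Jan starts Fri (31d); Feb starts Mon (28d); Mar starts Mon (31d) ✓; Apr starts Thu (30d); May starts Sat (31d); Jun starts Tue (30d) ✓; Jul starts Thu (31d); Aug starts Sun (31d) ✓; Sep starts Wed (30d); Oct starts Fri (31d); Nov starts Mon (30d) ✓; Dec starts Wed (31d).
Five-Tuesday months: March, June, August, November → 4.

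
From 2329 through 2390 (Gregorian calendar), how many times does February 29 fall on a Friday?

Leap years in 2329–2390: 15 of them.
Feb 29 weekday advances by 5 (mod 7) from one leap year to the next four years later (or differs when a century non-leap intervenes).
Leap-day weekdays: 2332:Mon 2336:Sat 2340:Thu 2344:Tue 2348:Sun 2352:Fri✓ 2356:Wed 2360:Mon 2364:Sat 2368:Thu 2372:Tue 2376:Sun 2380:Fri✓ 2384:Wed 2388:Mon
Friday: 2352, 2380 → 2.

2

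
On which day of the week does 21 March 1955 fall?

January 1, 1955 is a Saturday.
March 21 is day 80 of the year, i.e. 79 days after Jan 1.
79 mod 7 = 2, so advance 2 weekdays from Saturday: Monday.

Monday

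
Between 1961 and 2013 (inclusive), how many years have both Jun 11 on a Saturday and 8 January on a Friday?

1

Check each year's weekday for Jun 11 and 8 January:
  1961: Sun/Sun  1962: Mon/Mon  1963: Tue/Tue  1964: Thu/Wed  1965: Fri/Fri  1966: Sat/Sat  1967: Sun/Sun  1968: Tue/Mon  1969: Wed/Wed  1970: Thu/Thu  1971: Fri/Fri  1972: Sun/Sat  1973: Mon/Mon  1974: Tue/Tue  …(25 more)…  2000: Sun/Sat  2001: Mon/Mon  2002: Tue/Tue  2003: Wed/Wed  2004: Fri/Thu  2005: Sat/Sat  2006: Sun/Sun  2007: Mon/Mon  2008: Wed/Tue  2009: Thu/Thu  2010: Fri/Fri  2011: Sat/Sat  2012: Mon/Sun  2013: Tue/Tue
Both conditions hold in: 1988 — 1.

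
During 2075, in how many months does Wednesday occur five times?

4

A month of length L has five Wednesdays iff its first Wednesday is on day ≤ L−28 (so day 1–3 in a 31-day month, 1–2 in a 30-day month, day 1 in a leap February).
Checking each month of 2075: Jan starts Tue (31d) ✓; Feb starts Fri (28d); Mar starts Fri (31d); Apr starts Mon (30d); May starts Wed (31d) ✓; Jun starts Sat (30d); Jul starts Mon (31d) ✓; Aug starts Thu (31d); Sep starts Sun (30d); Oct starts Tue (31d) ✓; Nov starts Fri (30d); Dec starts Sun (31d).
Five-Wednesday months: January, May, July, October → 4.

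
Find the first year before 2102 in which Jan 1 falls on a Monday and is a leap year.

Jan 1 advances by 2 weekdays after a leap year and by 1 after a common year.
2102: Jan 1 is Sunday.
2101: Saturday
2100: Friday
2099: Thursday
2098: Wednesday
2097: Tuesday
2096: Sunday (leap)
2095: Saturday
2094: Friday
2093: Thursday
2092: Tuesday (leap)
2091: Monday
2090: Sunday
2089: Saturday
2088: Thursday (leap)
2087: Wednesday
2086: Tuesday
2085: Monday
2084: Saturday (leap)
2083: Friday
2082: Thursday
2081: Wednesday
2080: Monday (leap)
2080 begins on a Monday and is a leap year.

2080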